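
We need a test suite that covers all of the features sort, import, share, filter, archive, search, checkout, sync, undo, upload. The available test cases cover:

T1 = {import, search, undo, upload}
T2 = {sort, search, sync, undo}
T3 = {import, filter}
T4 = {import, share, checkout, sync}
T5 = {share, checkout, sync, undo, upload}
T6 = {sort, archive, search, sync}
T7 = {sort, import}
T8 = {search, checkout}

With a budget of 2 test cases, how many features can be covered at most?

Choosing T5, T6 covers {sort, share, archive, search, checkout, sync, undo, upload} — 8 features.
No choice of 2 test cases does better; here import, filter are left uncovered.

8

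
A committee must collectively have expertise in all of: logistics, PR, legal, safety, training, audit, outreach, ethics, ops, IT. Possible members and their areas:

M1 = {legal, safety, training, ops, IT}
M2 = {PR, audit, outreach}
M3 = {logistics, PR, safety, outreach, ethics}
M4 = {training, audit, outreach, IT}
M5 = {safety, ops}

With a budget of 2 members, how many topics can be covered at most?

9

Choosing M1, M3 covers {logistics, PR, legal, safety, training, outreach, ethics, ops, IT} — 9 topics.
No choice of 2 members does better; here audit is left uncovered.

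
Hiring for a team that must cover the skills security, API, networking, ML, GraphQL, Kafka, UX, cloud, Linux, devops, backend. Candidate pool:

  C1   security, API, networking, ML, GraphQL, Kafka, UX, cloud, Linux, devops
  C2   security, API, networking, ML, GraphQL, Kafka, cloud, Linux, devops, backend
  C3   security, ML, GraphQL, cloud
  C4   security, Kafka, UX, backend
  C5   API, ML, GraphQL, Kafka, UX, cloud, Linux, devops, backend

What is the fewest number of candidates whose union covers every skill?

C1, C2 together cover {security, API, networking, ML, GraphQL, Kafka, UX, cloud, Linux, devops, backend} — every skill.
No single candidate contains all 11 skills, so 2 is optimal.

2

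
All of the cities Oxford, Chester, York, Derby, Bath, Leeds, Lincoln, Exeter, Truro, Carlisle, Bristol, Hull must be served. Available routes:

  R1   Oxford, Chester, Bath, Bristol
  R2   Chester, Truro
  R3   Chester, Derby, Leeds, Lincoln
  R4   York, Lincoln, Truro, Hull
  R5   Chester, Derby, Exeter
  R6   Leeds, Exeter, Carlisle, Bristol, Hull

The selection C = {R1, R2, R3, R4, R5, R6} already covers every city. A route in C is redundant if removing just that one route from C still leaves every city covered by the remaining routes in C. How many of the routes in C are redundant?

3

Drop R1: Oxford, Bath uncovered — not redundant.
Drop R2: the rest still cover every city — redundant.
Drop R3: the rest still cover every city — redundant.
Drop R4: York uncovered — not redundant.
Drop R5: the rest still cover every city — redundant.
Drop R6: Carlisle uncovered — not redundant.
3 redundant: R2, R3, R5.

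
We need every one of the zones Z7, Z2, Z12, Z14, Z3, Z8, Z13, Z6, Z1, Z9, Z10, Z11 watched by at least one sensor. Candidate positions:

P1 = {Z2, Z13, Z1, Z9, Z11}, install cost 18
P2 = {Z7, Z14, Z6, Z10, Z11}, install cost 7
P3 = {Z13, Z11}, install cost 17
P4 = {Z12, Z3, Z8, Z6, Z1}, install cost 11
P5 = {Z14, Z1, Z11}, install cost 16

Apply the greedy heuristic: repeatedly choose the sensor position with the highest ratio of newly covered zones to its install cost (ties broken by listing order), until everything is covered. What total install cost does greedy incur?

36

Pick 1: P2 adds 5 new (Z7, Z14, Z6, Z10, Z11) at install cost 7 (ratio 5/7).
Pick 2: P4 adds 4 new (Z12, Z3, Z8, Z1) at install cost 11 (ratio 4/11).
Pick 3: P1 adds 3 new (Z2, Z13, Z9) at install cost 18 (ratio 3/18).
Greedy total install cost: 7 + 11 + 18 = 36.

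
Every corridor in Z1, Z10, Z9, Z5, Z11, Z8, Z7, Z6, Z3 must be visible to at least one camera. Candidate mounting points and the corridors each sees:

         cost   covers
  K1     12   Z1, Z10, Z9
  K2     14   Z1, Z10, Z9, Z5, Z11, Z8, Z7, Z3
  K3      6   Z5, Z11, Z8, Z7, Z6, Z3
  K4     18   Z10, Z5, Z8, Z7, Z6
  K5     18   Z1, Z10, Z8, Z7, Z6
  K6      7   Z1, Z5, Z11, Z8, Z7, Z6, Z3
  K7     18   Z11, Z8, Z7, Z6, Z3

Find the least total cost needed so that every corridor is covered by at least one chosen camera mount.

18

K1, K3 cover every corridor at cost 12 + 6 = 18.
Any cover uses at least 2 camera mounts; among all covering selections none totals below 18.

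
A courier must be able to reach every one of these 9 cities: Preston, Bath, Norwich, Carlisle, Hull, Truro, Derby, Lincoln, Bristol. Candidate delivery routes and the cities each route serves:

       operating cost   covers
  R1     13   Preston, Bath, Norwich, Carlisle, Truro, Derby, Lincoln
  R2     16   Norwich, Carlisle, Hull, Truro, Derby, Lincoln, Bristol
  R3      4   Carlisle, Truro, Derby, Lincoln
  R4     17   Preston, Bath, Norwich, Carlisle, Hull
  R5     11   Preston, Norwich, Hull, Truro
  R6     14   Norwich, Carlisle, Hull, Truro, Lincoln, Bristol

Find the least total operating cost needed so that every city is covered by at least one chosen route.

27

R1, R6 cover every city at operating cost 13 + 14 = 27.
Any cover uses at least 2 routes; among all covering selections none totals below 27.
Greedy by coverage-per-operating cost would pick R3, R5, R1, R6 for 42 — worse than the optimum 27.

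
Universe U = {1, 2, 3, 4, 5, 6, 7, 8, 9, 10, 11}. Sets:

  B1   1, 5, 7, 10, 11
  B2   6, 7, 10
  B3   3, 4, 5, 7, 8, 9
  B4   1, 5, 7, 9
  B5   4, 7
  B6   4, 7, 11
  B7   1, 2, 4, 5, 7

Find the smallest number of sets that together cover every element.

B1, B2, B3, B7 together cover {1, 2, 3, 4, 5, 6, 7, 8, 9, 10, 11} — every element.
No 3 of the 7 sets cover everything (all 35 triples fall short), so 4 is minimum.

4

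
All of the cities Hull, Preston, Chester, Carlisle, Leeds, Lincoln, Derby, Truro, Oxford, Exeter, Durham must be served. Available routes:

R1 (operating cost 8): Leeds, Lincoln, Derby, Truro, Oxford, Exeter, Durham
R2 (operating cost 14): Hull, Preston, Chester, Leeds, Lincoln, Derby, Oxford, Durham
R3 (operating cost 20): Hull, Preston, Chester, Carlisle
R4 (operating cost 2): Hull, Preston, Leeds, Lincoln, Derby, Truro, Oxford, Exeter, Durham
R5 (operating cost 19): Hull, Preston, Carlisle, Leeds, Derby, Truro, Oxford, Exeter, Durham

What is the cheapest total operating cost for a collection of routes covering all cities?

R3, R4 cover every city at operating cost 20 + 2 = 22.
Any cover uses at least 2 routes; among all covering selections none totals below 22.

22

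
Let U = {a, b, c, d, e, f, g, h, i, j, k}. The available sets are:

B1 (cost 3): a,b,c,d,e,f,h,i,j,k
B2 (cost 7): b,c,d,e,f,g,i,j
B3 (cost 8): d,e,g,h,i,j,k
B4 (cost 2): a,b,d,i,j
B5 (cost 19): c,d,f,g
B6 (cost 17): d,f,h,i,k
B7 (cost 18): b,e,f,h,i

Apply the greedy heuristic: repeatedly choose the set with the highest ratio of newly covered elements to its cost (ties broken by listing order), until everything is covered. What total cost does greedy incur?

Pick 1: B1 adds 10 new (a, b, c, d, e, f, h, i, j, k) at cost 3 (ratio 10/3).
Pick 2: B2 adds 1 new (g) at cost 7 (ratio 1/7).
Greedy total cost: 3 + 7 = 10.

10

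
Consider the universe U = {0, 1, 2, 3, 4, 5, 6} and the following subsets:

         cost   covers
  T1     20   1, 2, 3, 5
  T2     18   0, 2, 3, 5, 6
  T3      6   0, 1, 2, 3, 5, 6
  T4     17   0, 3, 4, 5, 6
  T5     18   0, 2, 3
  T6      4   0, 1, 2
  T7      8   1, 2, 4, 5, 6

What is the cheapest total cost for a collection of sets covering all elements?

T3, T7 cover every element at cost 6 + 8 = 14.
Any cover uses at least 2 sets; among all covering selections none totals below 14.

14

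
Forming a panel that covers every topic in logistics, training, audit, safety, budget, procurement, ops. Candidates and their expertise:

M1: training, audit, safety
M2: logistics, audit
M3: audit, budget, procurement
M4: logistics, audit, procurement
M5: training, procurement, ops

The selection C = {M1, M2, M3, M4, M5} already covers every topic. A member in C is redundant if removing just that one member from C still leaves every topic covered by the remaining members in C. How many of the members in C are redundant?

Drop M1: safety uncovered — not redundant.
Drop M2: the rest still cover every topic — redundant.
Drop M3: budget uncovered — not redundant.
Drop M4: the rest still cover every topic — redundant.
Drop M5: ops uncovered — not redundant.
2 redundant: M2, M4.

2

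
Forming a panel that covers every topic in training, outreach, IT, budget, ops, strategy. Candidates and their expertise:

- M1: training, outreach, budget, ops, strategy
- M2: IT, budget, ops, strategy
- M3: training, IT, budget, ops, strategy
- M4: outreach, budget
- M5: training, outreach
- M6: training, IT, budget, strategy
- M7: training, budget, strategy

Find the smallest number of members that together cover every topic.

M1, M2 together cover {training, outreach, IT, budget, ops, strategy} — every topic.
No single member contains all 6 topics, so 2 is optimal.

2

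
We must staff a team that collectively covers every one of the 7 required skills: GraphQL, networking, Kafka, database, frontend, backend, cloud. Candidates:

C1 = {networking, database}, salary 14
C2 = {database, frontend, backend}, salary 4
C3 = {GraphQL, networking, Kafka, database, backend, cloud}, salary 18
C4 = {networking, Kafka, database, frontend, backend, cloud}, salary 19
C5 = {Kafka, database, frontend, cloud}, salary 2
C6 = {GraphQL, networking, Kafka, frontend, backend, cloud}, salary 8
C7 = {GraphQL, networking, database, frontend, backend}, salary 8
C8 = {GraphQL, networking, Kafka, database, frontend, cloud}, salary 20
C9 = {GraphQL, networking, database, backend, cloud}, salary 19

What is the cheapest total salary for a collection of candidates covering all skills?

C5, C6 cover every skill at salary 2 + 8 = 10.
Any cover uses at least 2 candidates; among all covering selections none totals below 10.

10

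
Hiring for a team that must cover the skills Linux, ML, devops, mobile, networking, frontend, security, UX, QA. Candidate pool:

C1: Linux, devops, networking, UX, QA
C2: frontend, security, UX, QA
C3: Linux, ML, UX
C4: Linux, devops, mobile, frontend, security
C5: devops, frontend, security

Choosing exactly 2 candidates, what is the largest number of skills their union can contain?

8

Choosing C1, C4 covers {Linux, devops, mobile, networking, frontend, security, UX, QA} — 8 skills.
No choice of 2 candidates does better; here ML is left uncovered.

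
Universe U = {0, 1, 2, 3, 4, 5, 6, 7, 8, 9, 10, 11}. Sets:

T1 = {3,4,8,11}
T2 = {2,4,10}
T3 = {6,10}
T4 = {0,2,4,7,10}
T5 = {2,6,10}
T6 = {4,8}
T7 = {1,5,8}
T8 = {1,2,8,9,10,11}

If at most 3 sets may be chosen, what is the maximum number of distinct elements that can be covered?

Choosing T1, T4, T7 covers {0, 1, 2, 3, 4, 5, 7, 8, 10, 11} — 10 elements.
No choice of 3 sets does better; here 6, 9 are left uncovered.

10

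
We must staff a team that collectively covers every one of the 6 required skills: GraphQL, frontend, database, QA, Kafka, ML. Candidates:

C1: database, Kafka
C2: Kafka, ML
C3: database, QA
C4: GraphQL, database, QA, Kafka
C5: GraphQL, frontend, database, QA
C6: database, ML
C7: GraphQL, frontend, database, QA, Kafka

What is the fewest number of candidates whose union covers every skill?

C2, C5 together cover {GraphQL, frontend, database, QA, Kafka, ML} — every skill.
No single candidate contains all 6 skills, so 2 is optimal.

2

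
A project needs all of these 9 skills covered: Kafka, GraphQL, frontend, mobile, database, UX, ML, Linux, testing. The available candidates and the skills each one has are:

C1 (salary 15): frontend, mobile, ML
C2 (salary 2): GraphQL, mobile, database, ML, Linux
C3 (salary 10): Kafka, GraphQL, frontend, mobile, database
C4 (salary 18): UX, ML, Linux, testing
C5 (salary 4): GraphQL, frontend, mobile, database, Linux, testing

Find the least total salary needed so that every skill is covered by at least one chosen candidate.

C3, C4 cover every skill at salary 10 + 18 = 28.
Any cover uses at least 2 candidates; among all covering selections none totals below 28.
Greedy by coverage-per-salary would pick C2, C5, C3, C4 for 34 — worse than the optimum 28.

28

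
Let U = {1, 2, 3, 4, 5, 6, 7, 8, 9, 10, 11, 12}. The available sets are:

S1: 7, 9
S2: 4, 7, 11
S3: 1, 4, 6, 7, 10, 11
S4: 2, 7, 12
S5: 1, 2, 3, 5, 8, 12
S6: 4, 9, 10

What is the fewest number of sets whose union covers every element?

3

S1, S3, S5 together cover {1, 2, 3, 4, 5, 6, 7, 8, 9, 10, 11, 12} — every element.
No 2 of the 6 sets cover everything (all 15 pairs fall short), so 3 is minimum.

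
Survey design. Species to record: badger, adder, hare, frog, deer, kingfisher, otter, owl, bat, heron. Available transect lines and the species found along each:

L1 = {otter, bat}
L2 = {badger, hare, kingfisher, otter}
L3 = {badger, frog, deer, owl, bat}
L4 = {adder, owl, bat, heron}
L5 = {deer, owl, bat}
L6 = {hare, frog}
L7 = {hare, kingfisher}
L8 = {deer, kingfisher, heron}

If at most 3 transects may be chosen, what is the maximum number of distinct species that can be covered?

10

Choosing L2, L3, L4 covers {badger, adder, hare, frog, deer, kingfisher, otter, owl, bat, heron} — 10 species.
That is all 10 species.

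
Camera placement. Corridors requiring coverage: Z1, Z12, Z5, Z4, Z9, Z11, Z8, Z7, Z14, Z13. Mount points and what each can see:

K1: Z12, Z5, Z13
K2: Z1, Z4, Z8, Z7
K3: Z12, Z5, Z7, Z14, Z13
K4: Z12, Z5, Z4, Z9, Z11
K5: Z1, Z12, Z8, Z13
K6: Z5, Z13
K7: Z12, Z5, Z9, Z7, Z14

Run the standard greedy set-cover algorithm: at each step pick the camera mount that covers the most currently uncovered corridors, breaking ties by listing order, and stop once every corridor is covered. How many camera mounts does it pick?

Pick 1: K3 covers 5 new corridors (Z12, Z5, Z7, Z14, Z13).
Pick 2: K2 covers 3 new corridors (Z1, Z4, Z8).
Pick 3: K4 covers 2 new corridors (Z9, Z11).
Greedy uses 3 camera mounts.

3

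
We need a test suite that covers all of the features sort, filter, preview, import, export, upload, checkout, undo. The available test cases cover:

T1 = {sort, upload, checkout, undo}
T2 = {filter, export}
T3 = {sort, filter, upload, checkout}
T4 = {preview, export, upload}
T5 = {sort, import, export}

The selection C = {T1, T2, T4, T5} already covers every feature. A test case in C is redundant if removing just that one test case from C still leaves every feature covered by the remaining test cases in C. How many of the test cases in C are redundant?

Drop T1: checkout, undo uncovered — not redundant.
Drop T2: filter uncovered — not redundant.
Drop T4: preview uncovered — not redundant.
Drop T5: import uncovered — not redundant.
None of the test cases in C is redundant.

0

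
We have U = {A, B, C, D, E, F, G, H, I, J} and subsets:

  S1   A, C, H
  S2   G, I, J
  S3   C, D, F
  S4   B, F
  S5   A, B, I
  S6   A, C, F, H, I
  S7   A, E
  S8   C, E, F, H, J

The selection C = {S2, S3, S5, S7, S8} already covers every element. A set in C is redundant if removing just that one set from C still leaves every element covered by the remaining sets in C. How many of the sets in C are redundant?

1

Drop S2: G uncovered — not redundant.
Drop S3: D uncovered — not redundant.
Drop S5: B uncovered — not redundant.
Drop S7: the rest still cover every element — redundant.
Drop S8: H uncovered — not redundant.
1 redundant: S7.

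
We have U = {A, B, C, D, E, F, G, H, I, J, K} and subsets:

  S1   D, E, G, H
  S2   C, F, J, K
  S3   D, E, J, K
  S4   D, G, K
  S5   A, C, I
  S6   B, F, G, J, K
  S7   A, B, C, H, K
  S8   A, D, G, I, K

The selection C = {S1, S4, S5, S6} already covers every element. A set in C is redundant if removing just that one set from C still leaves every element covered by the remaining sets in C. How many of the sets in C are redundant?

Drop S1: E, H uncovered — not redundant.
Drop S4: the rest still cover every element — redundant.
Drop S5: A, C, I uncovered — not redundant.
Drop S6: B, F, J uncovered — not redundant.
1 redundant: S4.

1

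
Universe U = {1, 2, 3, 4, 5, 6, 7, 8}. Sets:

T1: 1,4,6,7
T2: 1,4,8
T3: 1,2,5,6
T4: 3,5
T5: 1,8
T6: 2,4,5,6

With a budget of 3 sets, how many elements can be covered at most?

7

Choosing T1, T2, T3 covers {1, 2, 4, 5, 6, 7, 8} — 7 elements.
No choice of 3 sets does better; here 3 is left uncovered.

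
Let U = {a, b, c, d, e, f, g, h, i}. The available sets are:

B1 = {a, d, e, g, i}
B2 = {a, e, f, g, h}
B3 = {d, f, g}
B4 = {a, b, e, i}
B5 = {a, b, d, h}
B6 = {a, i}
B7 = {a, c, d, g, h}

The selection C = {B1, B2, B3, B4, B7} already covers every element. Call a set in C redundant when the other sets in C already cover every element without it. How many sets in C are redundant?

Drop B1: the rest still cover every element — redundant.
Drop B2: the rest still cover every element — redundant.
Drop B3: the rest still cover every element — redundant.
Drop B4: b uncovered — not redundant.
Drop B7: c uncovered — not redundant.
3 redundant: B1, B2, B3.

3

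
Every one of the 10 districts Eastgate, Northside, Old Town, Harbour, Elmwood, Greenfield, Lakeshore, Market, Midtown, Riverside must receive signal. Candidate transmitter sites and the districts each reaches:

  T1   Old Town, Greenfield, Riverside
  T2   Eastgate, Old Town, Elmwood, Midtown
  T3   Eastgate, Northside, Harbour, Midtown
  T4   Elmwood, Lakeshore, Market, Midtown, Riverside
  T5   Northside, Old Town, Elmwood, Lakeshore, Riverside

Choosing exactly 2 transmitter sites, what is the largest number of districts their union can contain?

8

Choosing T3, T4 covers {Eastgate, Northside, Harbour, Elmwood, Lakeshore, Market, Midtown, Riverside} — 8 districts.
No choice of 2 transmitter sites does better; here Old Town, Greenfield are left uncovered.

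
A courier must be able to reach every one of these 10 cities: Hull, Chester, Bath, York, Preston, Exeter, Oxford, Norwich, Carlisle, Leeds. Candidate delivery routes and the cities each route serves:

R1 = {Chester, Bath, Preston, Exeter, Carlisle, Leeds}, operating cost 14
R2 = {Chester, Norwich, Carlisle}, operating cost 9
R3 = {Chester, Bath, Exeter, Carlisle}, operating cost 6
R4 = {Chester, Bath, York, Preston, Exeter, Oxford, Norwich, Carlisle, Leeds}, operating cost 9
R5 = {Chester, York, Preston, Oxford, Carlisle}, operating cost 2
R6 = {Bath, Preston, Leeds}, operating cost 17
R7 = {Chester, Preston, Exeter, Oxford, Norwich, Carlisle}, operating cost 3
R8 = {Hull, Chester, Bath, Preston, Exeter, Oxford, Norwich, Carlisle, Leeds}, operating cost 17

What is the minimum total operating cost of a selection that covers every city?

R5, R8 cover every city at operating cost 2 + 17 = 19.
Any cover uses at least 2 routes; among all covering selections none totals below 19.
Greedy by coverage-per-operating cost would pick R5, R7, R4, R8 for 31 — worse than the optimum 19.

19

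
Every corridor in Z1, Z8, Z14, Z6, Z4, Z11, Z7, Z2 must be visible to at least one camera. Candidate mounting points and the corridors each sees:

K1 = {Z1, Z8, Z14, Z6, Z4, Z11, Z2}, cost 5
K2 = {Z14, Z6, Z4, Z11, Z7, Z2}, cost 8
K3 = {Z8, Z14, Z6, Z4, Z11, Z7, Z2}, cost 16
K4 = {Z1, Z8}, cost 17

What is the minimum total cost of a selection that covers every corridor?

13

K1, K2 cover every corridor at cost 5 + 8 = 13.
Any cover uses at least 2 camera mounts; among all covering selections none totals below 13.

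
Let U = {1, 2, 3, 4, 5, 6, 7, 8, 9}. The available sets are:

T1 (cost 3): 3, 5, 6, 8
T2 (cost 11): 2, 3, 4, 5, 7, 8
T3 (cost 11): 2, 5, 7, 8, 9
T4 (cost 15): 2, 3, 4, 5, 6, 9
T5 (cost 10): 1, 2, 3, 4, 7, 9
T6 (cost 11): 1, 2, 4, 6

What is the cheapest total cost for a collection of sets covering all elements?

13

T1, T5 cover every element at cost 3 + 10 = 13.
Any cover uses at least 2 sets; among all covering selections none totals below 13.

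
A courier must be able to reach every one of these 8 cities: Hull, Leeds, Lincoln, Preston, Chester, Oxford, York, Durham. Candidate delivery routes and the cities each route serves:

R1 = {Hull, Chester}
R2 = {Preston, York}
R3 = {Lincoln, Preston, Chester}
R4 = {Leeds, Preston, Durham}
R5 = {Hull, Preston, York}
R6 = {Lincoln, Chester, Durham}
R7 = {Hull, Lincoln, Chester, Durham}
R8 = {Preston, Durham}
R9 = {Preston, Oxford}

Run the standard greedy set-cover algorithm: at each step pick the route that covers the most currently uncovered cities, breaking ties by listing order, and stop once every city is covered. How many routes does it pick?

Pick 1: R7 covers 4 new cities (Hull, Lincoln, Chester, Durham).
Pick 2: R2 covers 2 new cities (Preston, York).
Pick 3: R4 covers 1 new cities (Leeds).
Pick 4: R9 covers 1 new cities (Oxford).
Greedy uses 4 routes.

4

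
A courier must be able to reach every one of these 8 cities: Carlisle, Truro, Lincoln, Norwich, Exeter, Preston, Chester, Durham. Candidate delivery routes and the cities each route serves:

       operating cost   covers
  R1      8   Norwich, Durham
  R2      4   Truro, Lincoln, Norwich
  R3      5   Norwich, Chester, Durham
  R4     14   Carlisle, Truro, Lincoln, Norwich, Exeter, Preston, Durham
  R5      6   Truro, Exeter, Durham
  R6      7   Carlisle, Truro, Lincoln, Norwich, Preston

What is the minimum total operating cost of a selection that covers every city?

18

R3, R5, R6 cover every city at operating cost 5 + 6 + 7 = 18.
Any cover uses at least 2 routes; among all covering selections none totals below 18.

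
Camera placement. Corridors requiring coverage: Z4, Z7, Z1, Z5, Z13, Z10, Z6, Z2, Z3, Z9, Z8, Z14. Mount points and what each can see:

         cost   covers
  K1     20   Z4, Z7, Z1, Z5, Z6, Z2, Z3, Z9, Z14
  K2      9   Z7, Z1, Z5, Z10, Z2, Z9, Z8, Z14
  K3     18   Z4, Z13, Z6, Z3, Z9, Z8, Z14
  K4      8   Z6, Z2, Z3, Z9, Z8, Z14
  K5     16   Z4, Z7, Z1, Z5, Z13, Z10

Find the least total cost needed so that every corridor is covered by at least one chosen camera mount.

24

K4, K5 cover every corridor at cost 8 + 16 = 24.
Any cover uses at least 2 camera mounts; among all covering selections none totals below 24.
Greedy by coverage-per-cost would pick K2, K4, K5 for 33 — worse than the optimum 24.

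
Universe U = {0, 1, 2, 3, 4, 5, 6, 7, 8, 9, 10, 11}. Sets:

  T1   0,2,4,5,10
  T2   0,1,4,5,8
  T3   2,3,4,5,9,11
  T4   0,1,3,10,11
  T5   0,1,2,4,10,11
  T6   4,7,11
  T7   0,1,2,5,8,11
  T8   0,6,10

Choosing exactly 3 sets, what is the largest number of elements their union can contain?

11

Choosing T2, T3, T8 covers {0, 1, 2, 3, 4, 5, 6, 8, 9, 10, 11} — 11 elements.
No choice of 3 sets does better; here 7 is left uncovered.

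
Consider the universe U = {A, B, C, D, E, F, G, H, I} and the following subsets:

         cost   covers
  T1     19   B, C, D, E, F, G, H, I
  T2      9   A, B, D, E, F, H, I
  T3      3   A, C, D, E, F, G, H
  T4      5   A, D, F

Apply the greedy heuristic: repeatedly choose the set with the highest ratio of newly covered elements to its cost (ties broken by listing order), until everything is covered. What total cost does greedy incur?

12

Pick 1: T3 adds 7 new (A, C, D, E, F, G, H) at cost 3 (ratio 7/3).
Pick 2: T2 adds 2 new (B, I) at cost 9 (ratio 2/9).
Greedy total cost: 3 + 9 = 12.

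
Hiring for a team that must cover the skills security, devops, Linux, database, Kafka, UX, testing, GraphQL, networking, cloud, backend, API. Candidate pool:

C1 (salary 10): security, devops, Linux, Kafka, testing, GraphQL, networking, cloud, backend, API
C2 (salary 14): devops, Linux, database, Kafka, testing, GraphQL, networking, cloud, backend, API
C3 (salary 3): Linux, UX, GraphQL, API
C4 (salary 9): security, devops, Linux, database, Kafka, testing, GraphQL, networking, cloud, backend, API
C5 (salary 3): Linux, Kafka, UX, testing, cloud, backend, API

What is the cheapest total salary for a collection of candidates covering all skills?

12

C3, C4 cover every skill at salary 3 + 9 = 12.
Any cover uses at least 2 candidates; among all covering selections none totals below 12.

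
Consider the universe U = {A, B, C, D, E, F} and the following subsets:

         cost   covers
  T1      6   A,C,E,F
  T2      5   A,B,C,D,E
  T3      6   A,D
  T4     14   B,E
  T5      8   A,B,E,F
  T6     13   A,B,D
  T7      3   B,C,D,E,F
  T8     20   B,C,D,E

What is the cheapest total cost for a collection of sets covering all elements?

T2, T7 cover every element at cost 5 + 3 = 8.
Any cover uses at least 2 sets; among all covering selections none totals below 8.

8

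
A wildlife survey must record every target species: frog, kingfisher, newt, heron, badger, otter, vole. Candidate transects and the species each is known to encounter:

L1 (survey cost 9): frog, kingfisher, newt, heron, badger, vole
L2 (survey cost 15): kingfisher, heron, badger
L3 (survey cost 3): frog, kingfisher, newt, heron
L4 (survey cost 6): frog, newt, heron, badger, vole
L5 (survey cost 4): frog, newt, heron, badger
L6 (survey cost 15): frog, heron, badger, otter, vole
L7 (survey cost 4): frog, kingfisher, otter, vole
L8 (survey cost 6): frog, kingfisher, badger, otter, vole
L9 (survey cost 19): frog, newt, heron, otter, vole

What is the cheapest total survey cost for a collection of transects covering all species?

L5, L7 cover every species at survey cost 4 + 4 = 8.
Any cover uses at least 2 transects; among all covering selections none totals below 8.
Greedy by coverage-per-survey cost would pick L3, L7, L5 for 11 — worse than the optimum 8.

8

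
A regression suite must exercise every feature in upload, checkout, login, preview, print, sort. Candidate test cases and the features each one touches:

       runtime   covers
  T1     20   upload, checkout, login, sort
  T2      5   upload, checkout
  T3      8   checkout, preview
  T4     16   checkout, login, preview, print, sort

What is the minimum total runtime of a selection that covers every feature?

21

T2, T4 cover every feature at runtime 5 + 16 = 21.
Any cover uses at least 2 test cases; among all covering selections none totals below 21.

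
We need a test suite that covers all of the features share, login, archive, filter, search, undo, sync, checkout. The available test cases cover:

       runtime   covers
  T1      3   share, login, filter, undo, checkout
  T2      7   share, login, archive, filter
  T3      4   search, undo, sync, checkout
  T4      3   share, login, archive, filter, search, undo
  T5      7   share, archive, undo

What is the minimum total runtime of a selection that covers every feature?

7

T3, T4 cover every feature at runtime 4 + 3 = 7.
Any cover uses at least 2 test cases; among all covering selections none totals below 7.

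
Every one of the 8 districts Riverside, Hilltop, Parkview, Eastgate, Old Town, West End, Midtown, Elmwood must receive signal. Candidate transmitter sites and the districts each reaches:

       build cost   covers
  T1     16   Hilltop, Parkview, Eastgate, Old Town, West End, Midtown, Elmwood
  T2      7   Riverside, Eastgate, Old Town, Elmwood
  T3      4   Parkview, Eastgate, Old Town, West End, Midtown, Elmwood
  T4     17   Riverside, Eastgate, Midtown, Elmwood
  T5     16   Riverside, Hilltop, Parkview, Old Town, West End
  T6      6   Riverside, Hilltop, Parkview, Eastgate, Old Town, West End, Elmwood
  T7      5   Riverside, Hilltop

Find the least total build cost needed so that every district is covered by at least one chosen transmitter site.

9

T3, T7 cover every district at build cost 4 + 5 = 9.
Any cover uses at least 2 transmitter sites; among all covering selections none totals below 9.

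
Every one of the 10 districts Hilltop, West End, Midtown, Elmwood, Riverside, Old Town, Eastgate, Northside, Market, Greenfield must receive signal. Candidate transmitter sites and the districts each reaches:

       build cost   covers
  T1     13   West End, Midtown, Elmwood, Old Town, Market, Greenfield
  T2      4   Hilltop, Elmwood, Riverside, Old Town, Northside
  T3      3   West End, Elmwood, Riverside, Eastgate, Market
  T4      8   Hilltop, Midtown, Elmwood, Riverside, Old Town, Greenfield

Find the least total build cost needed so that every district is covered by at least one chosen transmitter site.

T2, T3, T4 cover every district at build cost 4 + 3 + 8 = 15.
Any cover uses at least 3 transmitter sites; among all covering selections none totals below 15.

15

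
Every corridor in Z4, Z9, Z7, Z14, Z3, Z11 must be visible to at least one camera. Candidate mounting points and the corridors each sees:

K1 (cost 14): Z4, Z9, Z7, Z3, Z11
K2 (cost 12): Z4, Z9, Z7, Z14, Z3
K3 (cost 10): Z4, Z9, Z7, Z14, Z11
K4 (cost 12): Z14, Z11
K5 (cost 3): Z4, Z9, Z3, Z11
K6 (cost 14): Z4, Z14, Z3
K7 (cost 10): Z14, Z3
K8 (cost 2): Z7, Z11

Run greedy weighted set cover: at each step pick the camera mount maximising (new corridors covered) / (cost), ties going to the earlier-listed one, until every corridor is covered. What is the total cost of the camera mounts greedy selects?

15

Pick 1: K5 adds 4 new (Z4, Z9, Z3, Z11) at cost 3 (ratio 4/3).
Pick 2: K8 adds 1 new (Z7) at cost 2 (ratio 1/2).
Pick 3: K3 adds 1 new (Z14) at cost 10 (ratio 1/10).
Greedy total cost: 3 + 2 + 10 = 15. (The true optimum is 13, so greedy overshoots here.)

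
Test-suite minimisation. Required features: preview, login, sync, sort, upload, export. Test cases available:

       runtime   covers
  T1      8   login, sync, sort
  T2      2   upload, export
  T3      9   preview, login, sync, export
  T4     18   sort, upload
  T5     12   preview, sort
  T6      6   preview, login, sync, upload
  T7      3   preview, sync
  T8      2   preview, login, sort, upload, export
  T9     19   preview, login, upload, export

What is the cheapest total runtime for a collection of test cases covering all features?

5

T7, T8 cover every feature at runtime 3 + 2 = 5.
Any cover uses at least 2 test cases; among all covering selections none totals below 5.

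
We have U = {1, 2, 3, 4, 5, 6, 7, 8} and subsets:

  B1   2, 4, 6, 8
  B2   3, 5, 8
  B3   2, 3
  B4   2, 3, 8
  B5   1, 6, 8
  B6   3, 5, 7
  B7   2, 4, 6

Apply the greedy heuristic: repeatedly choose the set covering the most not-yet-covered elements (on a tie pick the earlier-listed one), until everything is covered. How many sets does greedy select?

3

Pick 1: B1 covers 4 new elements (2, 4, 6, 8).
Pick 2: B6 covers 3 new elements (3, 5, 7).
Pick 3: B5 covers 1 new elements (1).
Greedy uses 3 sets.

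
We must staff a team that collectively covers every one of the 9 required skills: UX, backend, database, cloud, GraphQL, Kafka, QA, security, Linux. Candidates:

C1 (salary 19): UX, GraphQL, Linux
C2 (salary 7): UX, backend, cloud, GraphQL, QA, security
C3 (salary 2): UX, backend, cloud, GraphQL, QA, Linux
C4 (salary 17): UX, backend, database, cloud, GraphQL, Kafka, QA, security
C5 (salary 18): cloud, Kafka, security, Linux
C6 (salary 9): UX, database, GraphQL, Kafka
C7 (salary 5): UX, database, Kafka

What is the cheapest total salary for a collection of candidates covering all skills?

14

C2, C3, C7 cover every skill at salary 7 + 2 + 5 = 14.
Any cover uses at least 2 candidates; among all covering selections none totals below 14.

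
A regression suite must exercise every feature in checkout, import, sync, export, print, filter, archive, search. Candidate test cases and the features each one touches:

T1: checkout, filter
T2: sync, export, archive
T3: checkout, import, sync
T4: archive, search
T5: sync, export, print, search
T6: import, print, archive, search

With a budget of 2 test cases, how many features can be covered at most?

Choosing T1, T5 covers {checkout, sync, export, print, filter, search} — 6 features.
No choice of 2 test cases does better; here import, archive are left uncovered.

6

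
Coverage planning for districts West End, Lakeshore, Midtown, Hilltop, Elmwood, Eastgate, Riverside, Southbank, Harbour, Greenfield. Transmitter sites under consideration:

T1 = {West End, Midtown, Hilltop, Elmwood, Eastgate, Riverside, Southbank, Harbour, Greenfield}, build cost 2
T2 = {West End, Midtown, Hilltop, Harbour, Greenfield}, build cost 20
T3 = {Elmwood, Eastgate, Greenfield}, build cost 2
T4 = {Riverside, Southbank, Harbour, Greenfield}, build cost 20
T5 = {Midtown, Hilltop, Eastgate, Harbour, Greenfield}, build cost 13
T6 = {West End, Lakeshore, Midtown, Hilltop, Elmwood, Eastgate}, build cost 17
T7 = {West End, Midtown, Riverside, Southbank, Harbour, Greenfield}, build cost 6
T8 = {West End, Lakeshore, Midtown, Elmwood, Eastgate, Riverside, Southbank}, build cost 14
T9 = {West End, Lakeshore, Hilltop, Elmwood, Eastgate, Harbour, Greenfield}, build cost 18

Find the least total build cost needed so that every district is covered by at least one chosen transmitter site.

16

T1, T8 cover every district at build cost 2 + 14 = 16.
Any cover uses at least 2 transmitter sites; among all covering selections none totals below 16.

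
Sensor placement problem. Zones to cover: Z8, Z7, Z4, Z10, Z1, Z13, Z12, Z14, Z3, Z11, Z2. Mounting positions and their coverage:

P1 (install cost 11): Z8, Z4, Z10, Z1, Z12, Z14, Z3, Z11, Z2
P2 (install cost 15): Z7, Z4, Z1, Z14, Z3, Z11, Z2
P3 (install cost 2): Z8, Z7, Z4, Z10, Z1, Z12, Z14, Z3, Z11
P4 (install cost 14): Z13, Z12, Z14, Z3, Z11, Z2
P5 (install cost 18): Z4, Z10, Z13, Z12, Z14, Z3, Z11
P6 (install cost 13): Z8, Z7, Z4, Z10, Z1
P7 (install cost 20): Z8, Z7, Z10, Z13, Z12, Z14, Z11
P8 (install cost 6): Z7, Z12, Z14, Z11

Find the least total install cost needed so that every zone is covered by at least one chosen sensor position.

16

P3, P4 cover every zone at install cost 2 + 14 = 16.
Any cover uses at least 2 sensor positions; among all covering selections none totals below 16.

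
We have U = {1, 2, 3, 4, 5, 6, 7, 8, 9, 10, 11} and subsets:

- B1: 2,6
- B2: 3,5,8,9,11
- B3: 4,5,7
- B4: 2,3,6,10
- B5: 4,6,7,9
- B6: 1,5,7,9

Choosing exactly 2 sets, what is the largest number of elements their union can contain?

Choosing B2, B4 covers {2, 3, 5, 6, 8, 9, 10, 11} — 8 elements.
No choice of 2 sets does better; here 1, 4, 7 are left uncovered.

8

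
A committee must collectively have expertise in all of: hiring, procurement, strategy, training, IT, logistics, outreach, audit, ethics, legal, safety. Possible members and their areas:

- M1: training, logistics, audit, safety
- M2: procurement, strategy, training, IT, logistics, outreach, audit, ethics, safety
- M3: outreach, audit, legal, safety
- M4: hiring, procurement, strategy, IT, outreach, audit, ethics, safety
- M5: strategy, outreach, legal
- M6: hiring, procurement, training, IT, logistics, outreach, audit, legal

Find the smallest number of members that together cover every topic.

2

M2, M6 together cover {hiring, procurement, strategy, training, IT, logistics, outreach, audit, ethics, legal, safety} — every topic.
No single member contains all 11 topics, so 2 is optimal.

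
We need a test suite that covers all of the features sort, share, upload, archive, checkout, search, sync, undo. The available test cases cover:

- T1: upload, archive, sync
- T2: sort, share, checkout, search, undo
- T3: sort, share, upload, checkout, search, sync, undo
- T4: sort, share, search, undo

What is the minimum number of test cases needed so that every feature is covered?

2

T1, T2 together cover {sort, share, upload, archive, checkout, search, sync, undo} — every feature.
No single test case contains all 8 features, so 2 is optimal.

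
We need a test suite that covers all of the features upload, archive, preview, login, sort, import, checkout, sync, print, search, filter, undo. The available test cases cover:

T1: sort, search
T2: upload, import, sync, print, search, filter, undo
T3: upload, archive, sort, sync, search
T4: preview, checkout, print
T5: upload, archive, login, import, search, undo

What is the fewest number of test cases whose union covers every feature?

4

T1, T2, T4, T5 together cover {upload, archive, preview, login, sort, import, checkout, sync, print, search, filter, undo} — every feature.
No 3 of the 5 test cases cover everything (all 10 triples fall short), so 4 is minimum.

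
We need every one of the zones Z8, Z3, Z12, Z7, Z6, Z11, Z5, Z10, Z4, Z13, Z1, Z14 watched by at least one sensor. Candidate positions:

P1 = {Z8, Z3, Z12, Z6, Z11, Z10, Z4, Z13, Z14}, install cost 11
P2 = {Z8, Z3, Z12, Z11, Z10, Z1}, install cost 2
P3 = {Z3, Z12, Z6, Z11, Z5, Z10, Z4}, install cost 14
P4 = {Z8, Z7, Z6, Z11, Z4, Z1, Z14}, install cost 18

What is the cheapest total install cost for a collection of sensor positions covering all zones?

P1, P3, P4 cover every zone at install cost 11 + 14 + 18 = 43.
Any cover uses at least 3 sensor positions; among all covering selections none totals below 43.
Greedy by coverage-per-install cost would pick P2, P1, P3, P4 for 45 — worse than the optimum 43.

43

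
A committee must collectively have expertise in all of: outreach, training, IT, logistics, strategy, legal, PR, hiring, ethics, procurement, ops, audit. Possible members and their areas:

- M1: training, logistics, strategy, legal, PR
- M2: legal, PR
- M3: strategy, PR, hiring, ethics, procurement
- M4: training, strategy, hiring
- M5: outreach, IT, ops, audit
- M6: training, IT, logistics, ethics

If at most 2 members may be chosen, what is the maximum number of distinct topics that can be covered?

Choosing M1, M5 covers {outreach, training, IT, logistics, strategy, legal, PR, ops, audit} — 9 topics.
No choice of 2 members does better; here hiring, ethics, procurement are left uncovered.

9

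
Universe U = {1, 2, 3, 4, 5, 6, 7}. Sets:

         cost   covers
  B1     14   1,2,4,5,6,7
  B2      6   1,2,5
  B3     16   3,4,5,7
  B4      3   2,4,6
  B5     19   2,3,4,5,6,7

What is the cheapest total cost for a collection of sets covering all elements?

B2, B5 cover every element at cost 6 + 19 = 25.
Any cover uses at least 2 sets; among all covering selections none totals below 25.

25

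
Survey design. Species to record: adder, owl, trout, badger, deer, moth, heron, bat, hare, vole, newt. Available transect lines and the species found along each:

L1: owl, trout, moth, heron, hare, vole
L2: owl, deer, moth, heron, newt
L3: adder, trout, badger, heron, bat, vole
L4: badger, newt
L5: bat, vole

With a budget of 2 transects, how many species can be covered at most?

10

Choosing L2, L3 covers {adder, owl, trout, badger, deer, moth, heron, bat, vole, newt} — 10 species.
No choice of 2 transects does better; here hare is left uncovered.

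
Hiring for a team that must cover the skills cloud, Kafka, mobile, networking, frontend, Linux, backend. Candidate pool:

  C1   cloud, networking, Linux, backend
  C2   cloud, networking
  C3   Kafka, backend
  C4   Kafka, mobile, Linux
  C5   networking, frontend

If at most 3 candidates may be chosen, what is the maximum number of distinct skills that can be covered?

Choosing C1, C4, C5 covers {cloud, Kafka, mobile, networking, frontend, Linux, backend} — 7 skills.
That is all 7 skills.

7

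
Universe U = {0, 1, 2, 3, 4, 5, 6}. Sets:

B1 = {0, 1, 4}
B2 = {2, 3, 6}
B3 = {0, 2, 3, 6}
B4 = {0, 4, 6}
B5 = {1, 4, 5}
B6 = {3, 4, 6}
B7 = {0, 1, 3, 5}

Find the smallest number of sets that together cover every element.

2

B3, B5 together cover {0, 1, 2, 3, 4, 5, 6} — every element.
No single set contains all 7 elements, so 2 is optimal.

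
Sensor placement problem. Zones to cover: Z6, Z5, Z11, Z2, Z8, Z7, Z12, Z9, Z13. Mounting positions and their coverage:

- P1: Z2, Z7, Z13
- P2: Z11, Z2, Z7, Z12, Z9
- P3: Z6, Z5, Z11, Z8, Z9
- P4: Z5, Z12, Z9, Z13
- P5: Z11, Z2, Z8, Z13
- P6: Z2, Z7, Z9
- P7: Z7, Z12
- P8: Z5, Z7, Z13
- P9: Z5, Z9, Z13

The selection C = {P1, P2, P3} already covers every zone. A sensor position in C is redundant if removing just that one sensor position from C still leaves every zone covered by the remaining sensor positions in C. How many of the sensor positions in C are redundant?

Drop P1: Z13 uncovered — not redundant.
Drop P2: Z12 uncovered — not redundant.
Drop P3: Z6, Z5, Z8 uncovered — not redundant.
None of the sensor positions in C is redundant.

0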